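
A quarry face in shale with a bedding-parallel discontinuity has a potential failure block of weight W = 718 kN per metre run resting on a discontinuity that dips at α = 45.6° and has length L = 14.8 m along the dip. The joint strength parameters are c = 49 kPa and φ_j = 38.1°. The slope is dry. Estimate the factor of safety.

Resolving the block weight along and normal to the plane and applying the Mohr–Coulomb strength on the joint:
N' = W cosα = 718·cos45.6° = 502.4 kN/m
Driving force T = W sinα = 718·sin45.6° = 513.0 kN/m
Resisting force R = c·L + N'·tanφ_j = 49·14.8 + 502.4·tan38.1° = 725.2 + 393.9 = 1119.1 kN/m
FS = R / T = 1119.1 / 513.0 = 2.182

FS = 2.18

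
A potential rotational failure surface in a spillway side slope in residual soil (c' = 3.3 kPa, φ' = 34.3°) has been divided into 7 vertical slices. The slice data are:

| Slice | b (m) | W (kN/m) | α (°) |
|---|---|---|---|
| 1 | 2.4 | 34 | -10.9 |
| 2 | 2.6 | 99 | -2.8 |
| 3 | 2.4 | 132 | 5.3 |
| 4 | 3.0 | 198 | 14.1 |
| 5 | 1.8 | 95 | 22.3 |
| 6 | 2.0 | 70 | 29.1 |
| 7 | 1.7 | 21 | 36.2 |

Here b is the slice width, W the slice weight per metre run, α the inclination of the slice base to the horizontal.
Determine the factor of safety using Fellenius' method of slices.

FS = 3.64

Ordinary method of slices: FS = Σ[c'·Δl_i + (W_i cosα_i)·tanφ'] / Σ W_i sinα_i, with Δl_i = b_i / cosα_i.
Slice 1: Δl = 2.4/cos(-10.9°) = 2.444 m; N'_1 = 34·cos(-10.9°) = 33.4; c'Δl = 8.07; W sinα = -6.4
Slice 2: Δl = 2.6/cos(-2.8°) = 2.603 m; N'_2 = 99·cos(-2.8°) = 98.9; c'Δl = 8.59; W sinα = -4.8
Slice 3: Δl = 2.4/cos5.3° = 2.410 m; N'_3 = 132·cos5.3° = 131.4; c'Δl = 7.95; W sinα = 12.2
Slice 4: Δl = 3.0/cos14.1° = 3.093 m; N'_4 = 198·cos14.1° = 192.0; c'Δl = 10.21; W sinα = 48.2
Slice 5: Δl = 1.8/cos22.3° = 1.946 m; N'_5 = 95·cos22.3° = 87.9; c'Δl = 6.42; W sinα = 36.0
Slice 6: Δl = 2.0/cos29.1° = 2.289 m; N'_6 = 70·cos29.1° = 61.2; c'Δl = 7.55; W sinα = 34.0
Slice 7: Δl = 1.7/cos36.2° = 2.107 m; N'_7 = 21·cos36.2° = 16.9; c'Δl = 6.95; W sinα = 12.4
Σc'Δl = 55.7 kN/m; ΣN' = 621.7 kN/m; ΣW sinα = 131.7 kN/m
Resisting = 55.7 + 621.7·tan34.3° = 55.7 + 424.1 = 479.9 kN/m
FS = 479.9 / 131.7 = 3.645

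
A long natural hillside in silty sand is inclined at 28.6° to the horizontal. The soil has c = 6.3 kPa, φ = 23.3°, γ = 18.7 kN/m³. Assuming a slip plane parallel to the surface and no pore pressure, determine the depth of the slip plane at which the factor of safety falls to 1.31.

z = 1.54 m

Setting FS = 1.31 in FS = [c + γz cos²β tanφ] / [γz sinβ cosβ] and solving for z:
z = c / [γ cosβ (FS·sinβ − cosβ·tanφ)]
  = 6.3 / [18.7·cos28.6°·(1.31·sin28.6° − cos28.6°·tan23.3°)]
  = 6.3 / [18.7·0.8780·(1.31·0.4787 − 0.8780·0.4307)]
  = 6.3 / 4.0876 = 1.541 m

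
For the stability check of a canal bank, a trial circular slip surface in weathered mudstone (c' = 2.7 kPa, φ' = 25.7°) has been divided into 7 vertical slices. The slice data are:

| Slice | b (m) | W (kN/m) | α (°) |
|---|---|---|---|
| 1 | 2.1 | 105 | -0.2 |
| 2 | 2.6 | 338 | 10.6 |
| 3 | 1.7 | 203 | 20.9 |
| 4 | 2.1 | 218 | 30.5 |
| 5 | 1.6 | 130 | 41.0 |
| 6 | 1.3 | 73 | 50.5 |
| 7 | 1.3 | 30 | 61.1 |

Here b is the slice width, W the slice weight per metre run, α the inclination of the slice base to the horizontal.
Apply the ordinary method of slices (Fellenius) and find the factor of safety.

FS = 1.24

Ordinary method of slices: FS = Σ[c'·Δl_i + (W_i cosα_i)·tanφ'] / Σ W_i sinα_i, with Δl_i = b_i / cosα_i.
Slice 1: Δl = 2.1/cos(-0.2°) = 2.100 m; N'_1 = 105·cos(-0.2°) = 105.0; c'Δl = 5.67; W sinα = -0.4
Slice 2: Δl = 2.6/cos10.6° = 2.645 m; N'_2 = 338·cos10.6° = 332.2; c'Δl = 7.14; W sinα = 62.2
Slice 3: Δl = 1.7/cos20.9° = 1.820 m; N'_3 = 203·cos20.9° = 189.6; c'Δl = 4.91; W sinα = 72.4
Slice 4: Δl = 2.1/cos30.5° = 2.437 m; N'_4 = 218·cos30.5° = 187.8; c'Δl = 6.58; W sinα = 110.6
Slice 5: Δl = 1.6/cos41.0° = 2.120 m; N'_5 = 130·cos41.0° = 98.1; c'Δl = 5.72; W sinα = 85.3
Slice 6: Δl = 1.3/cos50.5° = 2.044 m; N'_6 = 73·cos50.5° = 46.4; c'Δl = 5.52; W sinα = 56.3
Slice 7: Δl = 1.3/cos61.1° = 2.690 m; N'_7 = 30·cos61.1° = 14.5; c'Δl = 7.26; W sinα = 26.3
Σc'Δl = 42.8 kN/m; ΣN' = 973.8 kN/m; ΣW sinα = 412.8 kN/m
Resisting = 42.8 + 973.8·tan25.7° = 42.8 + 468.6 = 511.4 kN/m
FS = 511.4 / 412.8 = 1.239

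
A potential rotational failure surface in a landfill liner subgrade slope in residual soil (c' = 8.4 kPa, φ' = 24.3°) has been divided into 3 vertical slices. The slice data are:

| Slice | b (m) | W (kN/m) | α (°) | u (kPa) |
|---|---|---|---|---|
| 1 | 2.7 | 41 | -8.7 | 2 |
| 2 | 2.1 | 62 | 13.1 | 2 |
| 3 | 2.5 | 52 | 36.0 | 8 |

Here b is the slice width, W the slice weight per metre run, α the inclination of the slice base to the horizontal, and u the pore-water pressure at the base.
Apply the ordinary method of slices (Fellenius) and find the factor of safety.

FS = 3.02

Ordinary method of slices: FS = Σ[c'·Δl_i + (W_i cosα_i − u_i·Δl_i)·tanφ'] / Σ W_i sinα_i, with Δl_i = b_i / cosα_i.
Slice 1: Δl = 2.7/cos(-8.7°) = 2.731 m; N'_1 = 41·cos(-8.7°) − 2·2.731 = 35.1; c'Δl = 22.94; W sinα = -6.2
Slice 2: Δl = 2.1/cos13.1° = 2.156 m; N'_2 = 62·cos13.1° − 2·2.156 = 56.1; c'Δl = 18.11; W sinα = 14.1
Slice 3: Δl = 2.5/cos36.0° = 3.090 m; N'_3 = 52·cos36.0° − 8·3.090 = 17.3; c'Δl = 25.96; W sinα = 30.6
Σc'Δl = 67.0 kN/m; ΣN' = 108.5 kN/m; ΣW sinα = 38.4 kN/m
Resisting = 67.0 + 108.5·tan24.3° = 67.0 + 49.0 = 116.0 kN/m
FS = 116.0 / 38.4 = 3.020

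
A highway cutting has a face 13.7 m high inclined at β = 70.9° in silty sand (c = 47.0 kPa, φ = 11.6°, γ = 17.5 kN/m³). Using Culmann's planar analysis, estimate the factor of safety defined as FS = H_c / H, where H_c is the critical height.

FS = 1.48

H_c = (4c/γ) · sinβ cosφ / [1 − cos(β − φ)]
    = (4·47.0/17.5) · sin70.9°·cos11.6° / [1 − cos59.3°]
    = 10.743 · 0.9256 / 0.4895 = 20.32 m
FS = H_c / H = 20.32 / 13.7 = 1.483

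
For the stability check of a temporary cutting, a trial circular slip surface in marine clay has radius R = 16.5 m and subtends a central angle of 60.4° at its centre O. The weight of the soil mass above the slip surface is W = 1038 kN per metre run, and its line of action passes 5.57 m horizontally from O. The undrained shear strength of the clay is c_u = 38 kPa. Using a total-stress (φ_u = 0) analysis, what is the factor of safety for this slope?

Taking moments about the centre O, the resisting moment is provided by the undrained shear strength acting along the arc:
Arc length L_a = R·θ = 16.5·(60.4°·π/180) = 16.5·1.0542 = 17.39 m
M_R = c_u·L_a·R = 38·17.39·16.5 = 10906.0 kN·m/m
M_D = W·d = 1038·5.57 = 5781.7 kN·m/m
FS = M_R / M_D = 10906.0 / 5781.7 = 1.886

FS = 1.89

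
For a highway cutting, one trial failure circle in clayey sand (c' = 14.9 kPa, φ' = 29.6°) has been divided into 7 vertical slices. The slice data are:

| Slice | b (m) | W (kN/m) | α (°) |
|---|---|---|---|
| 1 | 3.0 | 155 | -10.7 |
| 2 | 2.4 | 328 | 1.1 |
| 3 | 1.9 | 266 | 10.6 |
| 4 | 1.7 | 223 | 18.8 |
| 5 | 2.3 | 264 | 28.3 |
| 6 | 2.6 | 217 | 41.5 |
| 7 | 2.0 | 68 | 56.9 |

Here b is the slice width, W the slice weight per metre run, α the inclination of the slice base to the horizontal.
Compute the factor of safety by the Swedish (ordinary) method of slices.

FS = 2.52

Ordinary method of slices: FS = Σ[c'·Δl_i + (W_i cosα_i)·tanφ'] / Σ W_i sinα_i, with Δl_i = b_i / cosα_i.
Slice 1: Δl = 3.0/cos(-10.7°) = 3.053 m; N'_1 = 155·cos(-10.7°) = 152.3; c'Δl = 45.49; W sinα = -28.8
Slice 2: Δl = 2.4/cos1.1° = 2.400 m; N'_2 = 328·cos1.1° = 327.9; c'Δl = 35.77; W sinα = 6.3
Slice 3: Δl = 1.9/cos10.6° = 1.933 m; N'_3 = 266·cos10.6° = 261.5; c'Δl = 28.80; W sinα = 48.9
Slice 4: Δl = 1.7/cos18.8° = 1.796 m; N'_4 = 223·cos18.8° = 211.1; c'Δl = 26.76; W sinα = 71.9
Slice 5: Δl = 2.3/cos28.3° = 2.612 m; N'_5 = 264·cos28.3° = 232.4; c'Δl = 38.92; W sinα = 125.2
Slice 6: Δl = 2.6/cos41.5° = 3.472 m; N'_6 = 217·cos41.5° = 162.5; c'Δl = 51.73; W sinα = 143.8
Slice 7: Δl = 2.0/cos56.9° = 3.662 m; N'_7 = 68·cos56.9° = 37.1; c'Δl = 54.57; W sinα = 57.0
Σc'Δl = 282.0 kN/m; ΣN' = 1384.9 kN/m; ΣW sinα = 424.2 kN/m
Resisting = 282.0 + 1384.9·tan29.6° = 282.0 + 786.7 = 1068.8 kN/m
FS = 1068.8 / 424.2 = 2.519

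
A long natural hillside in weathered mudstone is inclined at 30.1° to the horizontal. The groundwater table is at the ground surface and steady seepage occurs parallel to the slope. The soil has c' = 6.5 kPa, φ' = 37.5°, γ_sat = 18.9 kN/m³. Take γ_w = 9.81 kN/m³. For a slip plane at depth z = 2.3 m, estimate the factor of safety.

With seepage parallel to the slope and the water table at the surface, the effective normal stress on the slip plane uses the buoyant unit weight γ' = γ_sat − γ_w while the driving shear stress uses γ_sat:
FS = [c' + γ' z cos²β tanφ'] / [γ_sat z sinβ cosβ]
γ' = 18.9 − 9.81 = 9.09 kN/m³
Numerator = 6.5 + 9.09·2.3·cos²30.1°·tan37.5° = 6.5 + 9.09·2.3·0.7485·0.7673 = 18.508 kPa
Denominator = 18.9·2.3·sin30.1°·cos30.1° = 18.9·2.3·0.5015·0.8652 = 18.861 kPa
FS = 18.508 / 18.861 = 0.981

FS = 0.98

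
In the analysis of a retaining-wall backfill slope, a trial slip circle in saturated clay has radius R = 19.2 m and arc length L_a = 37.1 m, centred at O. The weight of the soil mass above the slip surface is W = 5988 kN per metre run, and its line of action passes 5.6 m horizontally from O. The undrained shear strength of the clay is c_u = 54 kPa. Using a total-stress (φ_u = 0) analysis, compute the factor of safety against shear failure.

FS = 1.15

Taking moments about the centre O, the resisting moment is provided by the undrained shear strength acting along the arc:
M_R = c_u·L_a·R = 54·37.10·19.2 = 38465.3 kN·m/m
M_D = W·d = 5988·5.6 = 33532.8 kN·m/m
FS = M_R / M_D = 38465.3 / 33532.8 = 1.147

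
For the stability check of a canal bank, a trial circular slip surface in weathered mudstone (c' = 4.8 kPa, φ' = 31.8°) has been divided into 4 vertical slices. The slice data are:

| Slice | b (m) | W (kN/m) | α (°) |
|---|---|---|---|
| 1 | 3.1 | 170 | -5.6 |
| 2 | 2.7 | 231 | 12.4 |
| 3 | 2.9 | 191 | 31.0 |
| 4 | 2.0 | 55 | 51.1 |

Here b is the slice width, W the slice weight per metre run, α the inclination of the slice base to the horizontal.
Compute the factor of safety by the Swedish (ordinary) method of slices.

Ordinary method of slices: FS = Σ[c'·Δl_i + (W_i cosα_i)·tanφ'] / Σ W_i sinα_i, with Δl_i = b_i / cosα_i.
Slice 1: Δl = 3.1/cos(-5.6°) = 3.115 m; N'_1 = 170·cos(-5.6°) = 169.2; c'Δl = 14.95; W sinα = -16.6
Slice 2: Δl = 2.7/cos12.4° = 2.764 m; N'_2 = 231·cos12.4° = 225.6; c'Δl = 13.27; W sinα = 49.6
Slice 3: Δl = 2.9/cos31.0° = 3.383 m; N'_3 = 191·cos31.0° = 163.7; c'Δl = 16.24; W sinα = 98.4
Slice 4: Δl = 2.0/cos51.1° = 3.185 m; N'_4 = 55·cos51.1° = 34.5; c'Δl = 15.29; W sinα = 42.8
Σc'Δl = 59.7 kN/m; ΣN' = 593.1 kN/m; ΣW sinα = 174.2 kN/m
Resisting = 59.7 + 593.1·tan31.8° = 59.7 + 367.7 = 427.5 kN/m
FS = 427.5 / 174.2 = 2.454

FS = 2.45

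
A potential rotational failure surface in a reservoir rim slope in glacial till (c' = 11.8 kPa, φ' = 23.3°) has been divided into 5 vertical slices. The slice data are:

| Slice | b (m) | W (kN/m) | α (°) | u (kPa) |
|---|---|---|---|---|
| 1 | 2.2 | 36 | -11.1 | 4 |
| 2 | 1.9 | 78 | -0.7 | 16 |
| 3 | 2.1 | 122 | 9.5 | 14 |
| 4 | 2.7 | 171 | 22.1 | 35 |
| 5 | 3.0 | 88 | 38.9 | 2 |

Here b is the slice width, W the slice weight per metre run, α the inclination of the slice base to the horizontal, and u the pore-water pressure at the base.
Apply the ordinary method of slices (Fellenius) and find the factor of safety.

FS = 2.09

Ordinary method of slices: FS = Σ[c'·Δl_i + (W_i cosα_i − u_i·Δl_i)·tanφ'] / Σ W_i sinα_i, with Δl_i = b_i / cosα_i.
Slice 1: Δl = 2.2/cos(-11.1°) = 2.242 m; N'_1 = 36·cos(-11.1°) − 4·2.242 = 26.4; c'Δl = 26.45; W sinα = -6.9
Slice 2: Δl = 1.9/cos(-0.7°) = 1.900 m; N'_2 = 78·cos(-0.7°) − 16·1.900 = 47.6; c'Δl = 22.42; W sinα = -1.0
Slice 3: Δl = 2.1/cos9.5° = 2.129 m; N'_3 = 122·cos9.5° − 14·2.129 = 90.5; c'Δl = 25.12; W sinα = 20.1
Slice 4: Δl = 2.7/cos22.1° = 2.914 m; N'_4 = 171·cos22.1° − 35·2.914 = 56.4; c'Δl = 34.39; W sinα = 64.3
Slice 5: Δl = 3.0/cos38.9° = 3.855 m; N'_5 = 88·cos38.9° − 2·3.855 = 60.8; c'Δl = 45.49; W sinα = 55.3
Σc'Δl = 153.9 kN/m; ΣN' = 281.7 kN/m; ΣW sinα = 131.8 kN/m
Resisting = 153.9 + 281.7·tan23.3° = 153.9 + 121.3 = 275.2 kN/m
FS = 275.2 / 131.8 = 2.087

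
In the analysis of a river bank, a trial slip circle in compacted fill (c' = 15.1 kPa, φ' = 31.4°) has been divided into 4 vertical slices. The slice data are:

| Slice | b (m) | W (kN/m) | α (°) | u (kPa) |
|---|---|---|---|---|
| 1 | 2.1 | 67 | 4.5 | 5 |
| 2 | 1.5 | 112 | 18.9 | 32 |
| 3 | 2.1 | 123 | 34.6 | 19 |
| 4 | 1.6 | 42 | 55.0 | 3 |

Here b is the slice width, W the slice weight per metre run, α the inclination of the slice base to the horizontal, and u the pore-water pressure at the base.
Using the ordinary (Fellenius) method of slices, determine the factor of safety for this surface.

FS = 1.69

Ordinary method of slices: FS = Σ[c'·Δl_i + (W_i cosα_i − u_i·Δl_i)·tanφ'] / Σ W_i sinα_i, with Δl_i = b_i / cosα_i.
Slice 1: Δl = 2.1/cos4.5° = 2.106 m; N'_1 = 67·cos4.5° − 5·2.106 = 56.3; c'Δl = 31.81; W sinα = 5.3
Slice 2: Δl = 1.5/cos18.9° = 1.585 m; N'_2 = 112·cos18.9° − 32·1.585 = 55.2; c'Δl = 23.94; W sinα = 36.3
Slice 3: Δl = 2.1/cos34.6° = 2.551 m; N'_3 = 123·cos34.6° − 19·2.551 = 52.8; c'Δl = 38.52; W sinα = 69.8
Slice 4: Δl = 1.6/cos55.0° = 2.790 m; N'_4 = 42·cos55.0° − 3·2.790 = 15.7; c'Δl = 42.12; W sinα = 34.4
Σc'Δl = 136.4 kN/m; ΣN' = 180.0 kN/m; ΣW sinα = 145.8 kN/m
Resisting = 136.4 + 180.0·tan31.4° = 136.4 + 109.9 = 246.3 kN/m
FS = 246.3 / 145.8 = 1.689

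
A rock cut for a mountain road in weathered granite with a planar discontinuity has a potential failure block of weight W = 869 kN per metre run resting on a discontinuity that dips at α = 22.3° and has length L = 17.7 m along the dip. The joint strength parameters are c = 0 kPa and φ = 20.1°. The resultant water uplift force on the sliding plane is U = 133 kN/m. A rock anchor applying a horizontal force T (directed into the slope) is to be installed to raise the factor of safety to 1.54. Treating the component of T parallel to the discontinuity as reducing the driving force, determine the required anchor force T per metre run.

Resolving forces along and normal to the sliding plane, with the horizontal anchor force T adding T·sinα to the effective normal force and T·cosα acting up the plane against the driving force:
FS = [cL + (W cosα − U + T sinα) tanφ] / [W sinα − T cosα]
Without the anchor: N' = 671.0 kN/m, driving T_d = 329.7 kN/m, resisting R = 0·17.7 + 671.0·tan20.1° = 245.6 kN/m, FS = 0.74.
Setting FS = 1.54 and solving for T:
1.54·(329.7 − T cos22.3°) = 245.6 + T sin22.3°·tan20.1°
T·(sin22.3°·tan20.1° + 1.54·cos22.3°) = 1.54·329.7 − 245.6
T·(0.3795·0.3659 + 1.54·0.9252) = 507.8 − 245.6 = 262.3
T·1.5637 = 262.3
T = 167.7 kN/m

T = 168 kN/m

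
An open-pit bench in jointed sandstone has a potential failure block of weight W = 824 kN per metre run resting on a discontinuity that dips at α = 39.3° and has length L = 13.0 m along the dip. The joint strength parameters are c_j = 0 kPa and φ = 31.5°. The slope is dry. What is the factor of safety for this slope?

Resolving the block weight along and normal to the plane and applying the Mohr–Coulomb strength on the joint:
N' = W cosα = 824·cos39.3° = 637.6 kN/m
Driving force T = W sinα = 824·sin39.3° = 521.9 kN/m
Resisting force R = c_j·L + N'·tanφ = 0·13.0 + 637.6·tan31.5° = 0.0 + 390.7 = 390.7 kN/m
FS = R / T = 390.7 / 521.9 = 0.749

FS = 0.75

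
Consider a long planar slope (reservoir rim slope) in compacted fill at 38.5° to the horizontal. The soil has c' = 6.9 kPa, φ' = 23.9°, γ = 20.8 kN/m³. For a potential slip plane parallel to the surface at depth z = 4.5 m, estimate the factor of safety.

For an infinite slope with a slip plane parallel to the surface (no pore pressure): FS = [c' + γz cos²β tanφ'] / [γz sinβ cosβ].
γz = 20.8·4.5 = 93.60 kN/m²
Numerator = 6.9 + 93.60·cos²38.5°·tan23.9° = 6.9 + 93.60·0.6125·0.4431 = 32.304 kPa
Denominator = 93.60·sin38.5°·cos38.5° = 93.60·0.6225·0.7826 = 45.601 kPa
FS = 32.304 / 45.601 = 0.708

FS = 0.71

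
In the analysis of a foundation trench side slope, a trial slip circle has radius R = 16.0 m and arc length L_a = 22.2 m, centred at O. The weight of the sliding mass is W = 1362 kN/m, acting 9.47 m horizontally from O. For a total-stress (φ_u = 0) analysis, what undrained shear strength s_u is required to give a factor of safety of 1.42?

FS = s_u·L_a·R / (W·d), so s_u = FS·W·d / (L_a·R).
s_u = 1.42·1362·9.47 / (22.20·16.0) = 18315.4 / 355.20 = 51.56 kPa

s_u = 51.6 kPa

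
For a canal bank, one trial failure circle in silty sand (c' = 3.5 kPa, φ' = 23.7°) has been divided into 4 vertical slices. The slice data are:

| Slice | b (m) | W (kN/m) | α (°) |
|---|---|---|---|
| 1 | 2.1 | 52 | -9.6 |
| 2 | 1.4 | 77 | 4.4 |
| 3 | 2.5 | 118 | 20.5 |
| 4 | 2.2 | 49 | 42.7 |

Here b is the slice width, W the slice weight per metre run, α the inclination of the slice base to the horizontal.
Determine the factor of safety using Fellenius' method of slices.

FS = 2.13

Ordinary method of slices: FS = Σ[c'·Δl_i + (W_i cosα_i)·tanφ'] / Σ W_i sinα_i, with Δl_i = b_i / cosα_i.
Slice 1: Δl = 2.1/cos(-9.6°) = 2.130 m; N'_1 = 52·cos(-9.6°) = 51.3; c'Δl = 7.45; W sinα = -8.7
Slice 2: Δl = 1.4/cos4.4° = 1.404 m; N'_2 = 77·cos4.4° = 76.8; c'Δl = 4.91; W sinα = 5.9
Slice 3: Δl = 2.5/cos20.5° = 2.669 m; N'_3 = 118·cos20.5° = 110.5; c'Δl = 9.34; W sinα = 41.3
Slice 4: Δl = 2.2/cos42.7° = 2.994 m; N'_4 = 49·cos42.7° = 36.0; c'Δl = 10.48; W sinα = 33.2
Σc'Δl = 32.2 kN/m; ΣN' = 274.6 kN/m; ΣW sinα = 71.8 kN/m
Resisting = 32.2 + 274.6·tan23.7° = 32.2 + 120.5 = 152.7 kN/m
FS = 152.7 / 71.8 = 2.127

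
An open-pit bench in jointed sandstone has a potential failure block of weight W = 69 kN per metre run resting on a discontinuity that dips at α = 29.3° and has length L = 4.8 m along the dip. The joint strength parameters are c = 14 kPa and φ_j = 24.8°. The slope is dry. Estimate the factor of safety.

Resolving the block weight along and normal to the plane and applying the Mohr–Coulomb strength on the joint:
N' = W cosα = 69·cos29.3° = 60.2 kN/m
Driving force T = W sinα = 69·sin29.3° = 33.8 kN/m
Resisting force R = c·L + N'·tanφ_j = 14·4.8 + 60.2·tan24.8° = 67.2 + 27.8 = 95.0 kN/m
FS = R / T = 95.0 / 33.8 = 2.813

FS = 2.81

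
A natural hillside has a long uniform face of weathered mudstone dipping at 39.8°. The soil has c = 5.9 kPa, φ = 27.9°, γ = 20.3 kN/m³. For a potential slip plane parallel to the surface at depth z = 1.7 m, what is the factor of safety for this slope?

FS = 0.98

For an infinite slope with a slip plane parallel to the surface (no pore pressure): FS = [c + γz cos²β tanφ] / [γz sinβ cosβ].
γz = 20.3·1.7 = 34.51 kN/m²
Numerator = 5.9 + 34.51·cos²39.8°·tan27.9° = 5.9 + 34.51·0.5903·0.5295 = 16.685 kPa
Denominator = 34.51·sin39.8°·cos39.8° = 34.51·0.6401·0.7683 = 16.972 kPa
FS = 16.685 / 16.972 = 0.983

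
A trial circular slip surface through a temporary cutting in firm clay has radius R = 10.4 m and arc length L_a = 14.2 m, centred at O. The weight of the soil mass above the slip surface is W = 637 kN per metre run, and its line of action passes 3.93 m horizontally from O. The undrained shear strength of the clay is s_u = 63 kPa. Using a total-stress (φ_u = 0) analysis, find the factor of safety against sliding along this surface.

Taking moments about the centre O, the resisting moment is provided by the undrained shear strength acting along the arc:
M_R = s_u·L_a·R = 63·14.20·10.4 = 9303.8 kN·m/m
M_D = W·d = 637·3.93 = 2503.4 kN·m/m
FS = M_R / M_D = 9303.8 / 2503.4 = 3.716

FS = 3.72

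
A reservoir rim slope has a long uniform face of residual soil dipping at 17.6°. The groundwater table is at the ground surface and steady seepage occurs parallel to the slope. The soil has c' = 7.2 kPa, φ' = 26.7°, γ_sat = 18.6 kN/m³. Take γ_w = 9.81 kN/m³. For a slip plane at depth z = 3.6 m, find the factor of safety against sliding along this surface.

With seepage parallel to the slope and the water table at the surface, the effective normal stress on the slip plane uses the buoyant unit weight γ' = γ_sat − γ_w while the driving shear stress uses γ_sat:
FS = [c' + γ' z cos²β tanφ'] / [γ_sat z sinβ cosβ]
γ' = 18.6 − 9.81 = 8.79 kN/m³
Numerator = 7.2 + 8.79·3.6·cos²17.6°·tan26.7° = 7.2 + 8.79·3.6·0.9086·0.5029 = 21.660 kPa
Denominator = 18.6·3.6·sin17.6°·cos17.6° = 18.6·3.6·0.3024·0.9532 = 19.299 kPa
FS = 21.660 / 19.299 = 1.122

FS = 1.12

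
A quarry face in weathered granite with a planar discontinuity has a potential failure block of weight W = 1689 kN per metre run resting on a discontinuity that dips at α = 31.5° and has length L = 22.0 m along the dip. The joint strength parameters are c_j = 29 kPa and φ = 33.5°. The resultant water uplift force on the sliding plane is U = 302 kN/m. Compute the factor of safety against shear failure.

Resolving the block weight along and normal to the plane and applying the Mohr–Coulomb strength on the joint:
N' = W cosα − U = 1689·cos31.5° − 302 = 1138.1 kN/m
Driving force T = W sinα = 1689·sin31.5° = 882.5 kN/m
Resisting force R = c_j·L + N'·tanφ = 29·22.0 + 1138.1·tan33.5° = 638.0 + 753.3 = 1391.3 kN/m
FS = R / T = 1391.3 / 882.5 = 1.577

FS = 1.58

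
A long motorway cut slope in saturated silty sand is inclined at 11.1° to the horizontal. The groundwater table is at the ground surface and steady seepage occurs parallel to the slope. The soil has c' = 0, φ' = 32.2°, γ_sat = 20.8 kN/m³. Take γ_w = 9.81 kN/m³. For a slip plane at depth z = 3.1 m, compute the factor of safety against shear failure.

With seepage parallel to the slope and the water table at the surface, the effective normal stress on the slip plane uses the buoyant unit weight γ' = γ_sat − γ_w while the driving shear stress uses γ_sat:
FS = [c' + γ' z cos²β tanφ'] / [γ_sat z sinβ cosβ]
(For c' = 0 this reduces to FS = (γ'/γ_sat)·tanφ'/tanβ.)
γ' = 20.8 − 9.81 = 10.99 kN/m³
Numerator = 0.0 + 10.99·3.1·cos²11.1°·tan32.2° = 0.0 + 10.99·3.1·0.9629·0.6297 = 20.659 kPa
Denominator = 20.8·3.1·sin11.1°·cos11.1° = 20.8·3.1·0.1925·0.9813 = 12.182 kPa
FS = 20.659 / 12.182 = 1.696

FS = 1.70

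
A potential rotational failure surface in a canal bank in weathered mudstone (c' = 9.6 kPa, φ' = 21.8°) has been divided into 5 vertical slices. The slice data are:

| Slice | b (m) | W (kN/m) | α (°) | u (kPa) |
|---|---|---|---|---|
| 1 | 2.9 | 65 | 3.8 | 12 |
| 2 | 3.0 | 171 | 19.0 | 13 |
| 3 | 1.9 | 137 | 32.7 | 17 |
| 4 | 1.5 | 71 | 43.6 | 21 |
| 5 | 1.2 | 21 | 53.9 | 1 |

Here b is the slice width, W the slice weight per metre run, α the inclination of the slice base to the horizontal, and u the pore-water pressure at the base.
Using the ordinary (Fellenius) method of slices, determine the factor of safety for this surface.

Ordinary method of slices: FS = Σ[c'·Δl_i + (W_i cosα_i − u_i·Δl_i)·tanφ'] / Σ W_i sinα_i, with Δl_i = b_i / cosα_i.
Slice 1: Δl = 2.9/cos3.8° = 2.906 m; N'_1 = 65·cos3.8° − 12·2.906 = 30.0; c'Δl = 27.90; W sinα = 4.3
Slice 2: Δl = 3.0/cos19.0° = 3.173 m; N'_2 = 171·cos19.0° − 13·3.173 = 120.4; c'Δl = 30.46; W sinα = 55.7
Slice 3: Δl = 1.9/cos32.7° = 2.258 m; N'_3 = 137·cos32.7° − 17·2.258 = 76.9; c'Δl = 21.68; W sinα = 74.0
Slice 4: Δl = 1.5/cos43.6° = 2.071 m; N'_4 = 71·cos43.6° − 21·2.071 = 7.9; c'Δl = 19.88; W sinα = 49.0
Slice 5: Δl = 1.2/cos53.9° = 2.037 m; N'_5 = 21·cos53.9° − 1·2.037 = 10.3; c'Δl = 19.55; W sinα = 17.0
Σc'Δl = 119.5 kN/m; ΣN' = 245.6 kN/m; ΣW sinα = 199.9 kN/m
Resisting = 119.5 + 245.6·tan21.8° = 119.5 + 98.2 = 217.7 kN/m
FS = 217.7 / 199.9 = 1.089

FS = 1.09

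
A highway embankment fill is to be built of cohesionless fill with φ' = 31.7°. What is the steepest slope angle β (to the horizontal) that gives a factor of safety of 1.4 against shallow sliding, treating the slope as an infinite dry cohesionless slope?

For an infinite dry cohesionless slope FS = tanφ'/tanβ, so tanβ = tanφ' / FS.
tanβ = tan31.7° / 1.4 = 0.6176 / 1.4 = 0.4412
β = arctan(0.4412) = 23.80°

β = 23.8°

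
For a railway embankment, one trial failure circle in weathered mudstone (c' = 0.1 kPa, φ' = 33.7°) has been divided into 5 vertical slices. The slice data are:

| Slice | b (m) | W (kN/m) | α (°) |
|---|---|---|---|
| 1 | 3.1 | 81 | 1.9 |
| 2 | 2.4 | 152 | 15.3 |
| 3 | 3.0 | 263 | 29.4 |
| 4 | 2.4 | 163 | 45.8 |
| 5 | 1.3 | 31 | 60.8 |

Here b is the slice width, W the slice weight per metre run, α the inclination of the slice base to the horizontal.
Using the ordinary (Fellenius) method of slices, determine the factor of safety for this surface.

FS = 1.24

Ordinary method of slices: FS = Σ[c'·Δl_i + (W_i cosα_i)·tanφ'] / Σ W_i sinα_i, with Δl_i = b_i / cosα_i.
Slice 1: Δl = 3.1/cos1.9° = 3.102 m; N'_1 = 81·cos1.9° = 81.0; c'Δl = 0.31; W sinα = 2.7
Slice 2: Δl = 2.4/cos15.3° = 2.488 m; N'_2 = 152·cos15.3° = 146.6; c'Δl = 0.25; W sinα = 40.1
Slice 3: Δl = 3.0/cos29.4° = 3.443 m; N'_3 = 263·cos29.4° = 229.1; c'Δl = 0.34; W sinα = 129.1
Slice 4: Δl = 2.4/cos45.8° = 3.443 m; N'_4 = 163·cos45.8° = 113.6; c'Δl = 0.34; W sinα = 116.9
Slice 5: Δl = 1.3/cos60.8° = 2.665 m; N'_5 = 31·cos60.8° = 15.1; c'Δl = 0.27; W sinα = 27.1
Σc'Δl = 1.5 kN/m; ΣN' = 585.5 kN/m; ΣW sinα = 315.8 kN/m
Resisting = 1.5 + 585.5·tan33.7° = 1.5 + 390.5 = 392.0 kN/m
FS = 392.0 / 315.8 = 1.241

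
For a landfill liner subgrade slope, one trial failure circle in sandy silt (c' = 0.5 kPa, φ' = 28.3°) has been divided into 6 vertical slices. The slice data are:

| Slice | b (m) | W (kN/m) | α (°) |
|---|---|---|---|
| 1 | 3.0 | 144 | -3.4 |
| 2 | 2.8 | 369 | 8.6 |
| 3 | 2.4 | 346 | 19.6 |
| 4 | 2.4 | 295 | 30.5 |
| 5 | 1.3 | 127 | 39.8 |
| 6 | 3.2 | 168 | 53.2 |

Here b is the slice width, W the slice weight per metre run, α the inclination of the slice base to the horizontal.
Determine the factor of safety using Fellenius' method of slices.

FS = 1.33

Ordinary method of slices: FS = Σ[c'·Δl_i + (W_i cosα_i)·tanφ'] / Σ W_i sinα_i, with Δl_i = b_i / cosα_i.
Slice 1: Δl = 3.0/cos(-3.4°) = 3.005 m; N'_1 = 144·cos(-3.4°) = 143.7; c'Δl = 1.50; W sinα = -8.5
Slice 2: Δl = 2.8/cos8.6° = 2.832 m; N'_2 = 369·cos8.6° = 364.9; c'Δl = 1.42; W sinα = 55.2
Slice 3: Δl = 2.4/cos19.6° = 2.548 m; N'_3 = 346·cos19.6° = 326.0; c'Δl = 1.27; W sinα = 116.1
Slice 4: Δl = 2.4/cos30.5° = 2.785 m; N'_4 = 295·cos30.5° = 254.2; c'Δl = 1.39; W sinα = 149.7
Slice 5: Δl = 1.3/cos39.8° = 1.692 m; N'_5 = 127·cos39.8° = 97.6; c'Δl = 0.85; W sinα = 81.3
Slice 6: Δl = 3.2/cos53.2° = 5.342 m; N'_6 = 168·cos53.2° = 100.6; c'Δl = 2.67; W sinα = 134.5
Σc'Δl = 9.1 kN/m; ΣN' = 1286.9 kN/m; ΣW sinα = 528.2 kN/m
Resisting = 9.1 + 1286.9·tan28.3° = 9.1 + 692.9 = 702.0 kN/m
FS = 702.0 / 528.2 = 1.329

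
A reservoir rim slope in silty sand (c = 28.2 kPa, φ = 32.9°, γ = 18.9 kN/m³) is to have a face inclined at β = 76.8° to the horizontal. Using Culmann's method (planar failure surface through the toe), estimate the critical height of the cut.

H_c = 17.46 m

Culmann's analysis gives the critical failure plane at α_cr = (β + φ)/2 = (76.8 + 32.9)/2 = 54.8°, and the critical height
H_c = (4c/γ) · sinβ cosφ / [1 − cos(β − φ)]
    = (4·28.2/18.9) · sin76.8°·cos32.9° / [1 − cos(43.9°)]
    = 5.968 · 0.9736·0.8396 / [1 − 0.7206]
    = 5.968 · 0.8174 / 0.2794
    = 17.46 m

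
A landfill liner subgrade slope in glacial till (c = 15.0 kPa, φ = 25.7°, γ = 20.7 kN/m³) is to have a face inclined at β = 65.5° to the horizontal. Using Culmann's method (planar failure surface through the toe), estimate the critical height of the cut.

H_c = 10.26 m

Culmann's analysis gives the critical failure plane at α_cr = (β + φ)/2 = (65.5 + 25.7)/2 = 45.6°, and the critical height
H_c = (4c/γ) · sinβ cosφ / [1 − cos(β − φ)]
    = (4·15.0/20.7) · sin65.5°·cos25.7° / [1 − cos(39.8°)]
    = 2.899 · 0.9100·0.9011 / [1 − 0.7683]
    = 2.899 · 0.8199 / 0.2317
    = 10.26 m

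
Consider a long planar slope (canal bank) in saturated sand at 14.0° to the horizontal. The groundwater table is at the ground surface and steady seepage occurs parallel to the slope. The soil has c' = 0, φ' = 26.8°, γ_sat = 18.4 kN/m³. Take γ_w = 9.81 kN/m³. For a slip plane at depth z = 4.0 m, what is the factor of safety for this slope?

With seepage parallel to the slope and the water table at the surface, the effective normal stress on the slip plane uses the buoyant unit weight γ' = γ_sat − γ_w while the driving shear stress uses γ_sat:
FS = [c' + γ' z cos²β tanφ'] / [γ_sat z sinβ cosβ]
(For c' = 0 this reduces to FS = (γ'/γ_sat)·tanφ'/tanβ.)
γ' = 18.4 − 9.81 = 8.59 kN/m³
Numerator = 0.0 + 8.59·4.0·cos²14.0°·tan26.8° = 0.0 + 8.59·4.0·0.9415·0.5051 = 16.341 kPa
Denominator = 18.4·4.0·sin14.0°·cos14.0° = 18.4·4.0·0.2419·0.9703 = 17.277 kPa
FS = 16.341 / 17.277 = 0.946

FS = 0.95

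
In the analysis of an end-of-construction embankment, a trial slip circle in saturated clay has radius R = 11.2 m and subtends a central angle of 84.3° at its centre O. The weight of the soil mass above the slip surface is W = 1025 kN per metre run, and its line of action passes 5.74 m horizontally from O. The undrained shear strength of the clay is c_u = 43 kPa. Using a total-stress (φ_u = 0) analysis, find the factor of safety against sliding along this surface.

Taking moments about the centre O, the resisting moment is provided by the undrained shear strength acting along the arc:
Arc length L_a = R·θ = 11.2·(84.3°·π/180) = 11.2·1.4713 = 16.48 m
M_R = c_u·L_a·R = 43·16.48·11.2 = 7936.1 kN·m/m
M_D = W·d = 1025·5.74 = 5883.5 kN·m/m
FS = M_R / M_D = 7936.1 / 5883.5 = 1.349

FS = 1.35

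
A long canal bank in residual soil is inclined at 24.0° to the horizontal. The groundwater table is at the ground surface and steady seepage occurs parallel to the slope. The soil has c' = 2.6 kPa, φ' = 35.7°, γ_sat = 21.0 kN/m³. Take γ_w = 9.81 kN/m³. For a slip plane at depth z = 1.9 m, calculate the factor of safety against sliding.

FS = 1.04

With seepage parallel to the slope and the water table at the surface, the effective normal stress on the slip plane uses the buoyant unit weight γ' = γ_sat − γ_w while the driving shear stress uses γ_sat:
FS = [c' + γ' z cos²β tanφ'] / [γ_sat z sinβ cosβ]
γ' = 21.0 − 9.81 = 11.19 kN/m³
Numerator = 2.6 + 11.19·1.9·cos²24.0°·tan35.7° = 2.6 + 11.19·1.9·0.8346·0.7186 = 15.350 kPa
Denominator = 21.0·1.9·sin24.0°·cos24.0° = 21.0·1.9·0.4067·0.9135 = 14.826 kPa
FS = 15.350 / 14.826 = 1.035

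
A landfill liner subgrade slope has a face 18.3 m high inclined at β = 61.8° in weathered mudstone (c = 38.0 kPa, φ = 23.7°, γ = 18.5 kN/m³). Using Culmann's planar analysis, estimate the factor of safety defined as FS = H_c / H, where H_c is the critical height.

H_c = (4c/γ) · sinβ cosφ / [1 − cos(β − φ)]
    = (4·38.0/18.5) · sin61.8°·cos23.7° / [1 − cos38.1°]
    = 8.216 · 0.8070 / 0.2131 = 31.12 m
FS = H_c / H = 31.12 / 18.3 = 1.700

FS = 1.70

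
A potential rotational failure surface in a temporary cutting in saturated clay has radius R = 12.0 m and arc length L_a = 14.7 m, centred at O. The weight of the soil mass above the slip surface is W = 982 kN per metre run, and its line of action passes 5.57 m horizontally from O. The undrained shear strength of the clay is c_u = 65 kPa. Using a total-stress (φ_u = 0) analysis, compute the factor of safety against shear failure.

FS = 2.10

Taking moments about the centre O, the resisting moment is provided by the undrained shear strength acting along the arc:
M_R = c_u·L_a·R = 65·14.70·12.0 = 11466.0 kN·m/m
M_D = W·d = 982·5.57 = 5469.7 kN·m/m
FS = M_R / M_D = 11466.0 / 5469.7 = 2.096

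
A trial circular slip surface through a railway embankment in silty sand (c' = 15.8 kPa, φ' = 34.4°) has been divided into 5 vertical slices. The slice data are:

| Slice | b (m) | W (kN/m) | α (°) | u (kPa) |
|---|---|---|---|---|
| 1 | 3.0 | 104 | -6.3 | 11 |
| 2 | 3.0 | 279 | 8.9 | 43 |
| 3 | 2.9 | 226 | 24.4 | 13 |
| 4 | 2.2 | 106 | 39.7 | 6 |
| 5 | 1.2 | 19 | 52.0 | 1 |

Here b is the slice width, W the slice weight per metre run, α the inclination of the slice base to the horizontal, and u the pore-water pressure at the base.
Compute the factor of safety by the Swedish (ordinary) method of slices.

FS = 2.56

Ordinary method of slices: FS = Σ[c'·Δl_i + (W_i cosα_i − u_i·Δl_i)·tanφ'] / Σ W_i sinα_i, with Δl_i = b_i / cosα_i.
Slice 1: Δl = 3.0/cos(-6.3°) = 3.018 m; N'_1 = 104·cos(-6.3°) − 11·3.018 = 70.2; c'Δl = 47.69; W sinα = -11.4
Slice 2: Δl = 3.0/cos8.9° = 3.037 m; N'_2 = 279·cos8.9° − 43·3.037 = 145.1; c'Δl = 47.98; W sinα = 43.2
Slice 3: Δl = 2.9/cos24.4° = 3.184 m; N'_3 = 226·cos24.4° − 13·3.184 = 164.4; c'Δl = 50.31; W sinα = 93.4
Slice 4: Δl = 2.2/cos39.7° = 2.859 m; N'_4 = 106·cos39.7° − 6·2.859 = 64.4; c'Δl = 45.18; W sinα = 67.7
Slice 5: Δl = 1.2/cos52.0° = 1.949 m; N'_5 = 19·cos52.0° − 1·1.949 = 9.7; c'Δl = 30.80; W sinα = 15.0
Σc'Δl = 222.0 kN/m; ΣN' = 453.8 kN/m; ΣW sinα = 207.8 kN/m
Resisting = 222.0 + 453.8·tan34.4° = 222.0 + 310.7 = 532.7 kN/m
FS = 532.7 / 207.8 = 2.563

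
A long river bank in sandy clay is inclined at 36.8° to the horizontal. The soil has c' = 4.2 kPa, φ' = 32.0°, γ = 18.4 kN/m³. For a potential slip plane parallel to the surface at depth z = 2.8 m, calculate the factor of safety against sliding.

FS = 1.01

For an infinite slope with a slip plane parallel to the surface (no pore pressure): FS = [c' + γz cos²β tanφ'] / [γz sinβ cosβ].
γz = 18.4·2.8 = 51.52 kN/m²
Numerator = 4.2 + 51.52·cos²36.8°·tan32.0° = 4.2 + 51.52·0.6412·0.6249 = 24.841 kPa
Denominator = 51.52·sin36.8°·cos36.8° = 51.52·0.5990·0.8007 = 24.712 kPa
FS = 24.841 / 24.712 = 1.005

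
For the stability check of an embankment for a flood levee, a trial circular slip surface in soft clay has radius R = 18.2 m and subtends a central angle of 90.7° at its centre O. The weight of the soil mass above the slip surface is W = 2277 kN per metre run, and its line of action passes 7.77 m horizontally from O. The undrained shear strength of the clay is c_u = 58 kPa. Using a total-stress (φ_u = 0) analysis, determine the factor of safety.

FS = 1.72

Taking moments about the centre O, the resisting moment is provided by the undrained shear strength acting along the arc:
Arc length L_a = R·θ = 18.2·(90.7°·π/180) = 18.2·1.5830 = 28.81 m
M_R = c_u·L_a·R = 58·28.81·18.2 = 30412.7 kN·m/m
M_D = W·d = 2277·7.77 = 17692.3 kN·m/m
FS = M_R / M_D = 30412.7 / 17692.3 = 1.719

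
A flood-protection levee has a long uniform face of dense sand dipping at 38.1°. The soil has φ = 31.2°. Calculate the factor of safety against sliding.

FS = 0.77

For a dry cohesionless infinite slope the factor of safety is FS = tanφ / tanβ.
FS = tan31.2° / tan38.1° = 0.6056 / 0.7841 = 0.772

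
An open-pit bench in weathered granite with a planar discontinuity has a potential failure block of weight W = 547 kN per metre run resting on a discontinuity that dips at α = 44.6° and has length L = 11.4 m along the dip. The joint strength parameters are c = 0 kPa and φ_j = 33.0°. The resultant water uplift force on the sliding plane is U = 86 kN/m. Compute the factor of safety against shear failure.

FS = 0.51

Resolving the block weight along and normal to the plane and applying the Mohr–Coulomb strength on the joint:
N' = W cosα − U = 547·cos44.6° − 86 = 303.5 kN/m
Driving force T = W sinα = 547·sin44.6° = 384.1 kN/m
Resisting force R = c·L + N'·tanφ_j = 0·11.4 + 303.5·tan33.0° = 0.0 + 197.1 = 197.1 kN/m
FS = R / T = 197.1 / 384.1 = 0.513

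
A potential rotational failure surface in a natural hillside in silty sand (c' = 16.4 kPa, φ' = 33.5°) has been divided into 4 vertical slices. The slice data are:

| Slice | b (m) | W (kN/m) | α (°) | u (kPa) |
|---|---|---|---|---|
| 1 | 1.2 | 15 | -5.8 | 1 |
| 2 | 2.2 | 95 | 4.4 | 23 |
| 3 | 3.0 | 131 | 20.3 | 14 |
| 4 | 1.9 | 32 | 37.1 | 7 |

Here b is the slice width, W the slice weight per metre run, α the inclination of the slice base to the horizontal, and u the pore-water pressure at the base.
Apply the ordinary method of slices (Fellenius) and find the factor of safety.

Ordinary method of slices: FS = Σ[c'·Δl_i + (W_i cosα_i − u_i·Δl_i)·tanφ'] / Σ W_i sinα_i, with Δl_i = b_i / cosα_i.
Slice 1: Δl = 1.2/cos(-5.8°) = 1.206 m; N'_1 = 15·cos(-5.8°) − 1·1.206 = 13.7; c'Δl = 19.78; W sinα = -1.5
Slice 2: Δl = 2.2/cos4.4° = 2.207 m; N'_2 = 95·cos4.4° − 23·2.207 = 44.0; c'Δl = 36.19; W sinα = 7.3
Slice 3: Δl = 3.0/cos20.3° = 3.199 m; N'_3 = 131·cos20.3° − 14·3.199 = 78.1; c'Δl = 52.46; W sinα = 45.4
Slice 4: Δl = 1.9/cos37.1° = 2.382 m; N'_4 = 32·cos37.1° − 7·2.382 = 8.8; c'Δl = 39.07; W sinα = 19.3
Σc'Δl = 147.5 kN/m; ΣN' = 144.6 kN/m; ΣW sinα = 70.5 kN/m
Resisting = 147.5 + 144.6·tan33.5° = 147.5 + 95.7 = 243.2 kN/m
FS = 243.2 / 70.5 = 3.449

FS = 3.45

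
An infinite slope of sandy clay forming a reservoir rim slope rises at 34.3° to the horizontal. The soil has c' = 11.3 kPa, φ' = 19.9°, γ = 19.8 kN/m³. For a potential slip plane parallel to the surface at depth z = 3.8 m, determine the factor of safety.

For an infinite slope with a slip plane parallel to the surface (no pore pressure): FS = [c' + γz cos²β tanφ'] / [γz sinβ cosβ].
γz = 19.8·3.8 = 75.24 kN/m²
Numerator = 11.3 + 75.24·cos²34.3°·tan19.9° = 11.3 + 75.24·0.6824·0.3620 = 29.887 kPa
Denominator = 75.24·sin34.3°·cos34.3° = 75.24·0.5635·0.8261 = 35.026 kPa
FS = 29.887 / 35.026 = 0.853

FS = 0.85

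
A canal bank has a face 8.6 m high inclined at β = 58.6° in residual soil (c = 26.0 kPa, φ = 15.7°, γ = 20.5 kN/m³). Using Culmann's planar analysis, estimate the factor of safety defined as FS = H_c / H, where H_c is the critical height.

H_c = (4c/γ) · sinβ cosφ / [1 − cos(β − φ)]
    = (4·26.0/20.5) · sin58.6°·cos15.7° / [1 − cos42.9°]
    = 5.073 · 0.8217 / 0.2675 = 15.59 m
FS = H_c / H = 15.59 / 8.6 = 1.812

FS = 1.81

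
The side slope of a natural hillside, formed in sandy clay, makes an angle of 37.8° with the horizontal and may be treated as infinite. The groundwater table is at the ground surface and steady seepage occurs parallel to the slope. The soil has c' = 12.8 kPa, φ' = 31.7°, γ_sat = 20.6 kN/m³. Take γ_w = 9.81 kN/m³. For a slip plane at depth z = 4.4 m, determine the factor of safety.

FS = 0.71

With seepage parallel to the slope and the water table at the surface, the effective normal stress on the slip plane uses the buoyant unit weight γ' = γ_sat − γ_w while the driving shear stress uses γ_sat:
FS = [c' + γ' z cos²β tanφ'] / [γ_sat z sinβ cosβ]
γ' = 20.6 − 9.81 = 10.79 kN/m³
Numerator = 12.8 + 10.79·4.4·cos²37.8°·tan31.7° = 12.8 + 10.79·4.4·0.6243·0.6176 = 31.107 kPa
Denominator = 20.6·4.4·sin37.8°·cos37.8° = 20.6·4.4·0.6129·0.7902 = 43.896 kPa
FS = 31.107 / 43.896 = 0.709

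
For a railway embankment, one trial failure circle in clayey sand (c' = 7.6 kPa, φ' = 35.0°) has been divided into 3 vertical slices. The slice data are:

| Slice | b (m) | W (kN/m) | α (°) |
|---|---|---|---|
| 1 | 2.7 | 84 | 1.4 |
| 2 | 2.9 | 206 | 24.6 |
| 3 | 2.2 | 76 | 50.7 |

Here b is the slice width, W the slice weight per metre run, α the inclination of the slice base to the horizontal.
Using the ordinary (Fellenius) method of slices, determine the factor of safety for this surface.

Ordinary method of slices: FS = Σ[c'·Δl_i + (W_i cosα_i)·tanφ'] / Σ W_i sinα_i, with Δl_i = b_i / cosα_i.
Slice 1: Δl = 2.7/cos1.4° = 2.701 m; N'_1 = 84·cos1.4° = 84.0; c'Δl = 20.53; W sinα = 2.1
Slice 2: Δl = 2.9/cos24.6° = 3.189 m; N'_2 = 206·cos24.6° = 187.3; c'Δl = 24.24; W sinα = 85.8
Slice 3: Δl = 2.2/cos50.7° = 3.473 m; N'_3 = 76·cos50.7° = 48.1; c'Δl = 26.40; W sinα = 58.8
Σc'Δl = 71.2 kN/m; ΣN' = 319.4 kN/m; ΣW sinα = 146.6 kN/m
Resisting = 71.2 + 319.4·tan35.0° = 71.2 + 223.7 = 294.8 kN/m
FS = 294.8 / 146.6 = 2.011

FS = 2.01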